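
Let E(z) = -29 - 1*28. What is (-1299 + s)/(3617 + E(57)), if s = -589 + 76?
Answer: -453/890 ≈ -0.50899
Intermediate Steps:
E(z) = -57 (E(z) = -29 - 28 = -57)
s = -513
(-1299 + s)/(3617 + E(57)) = (-1299 - 513)/(3617 - 57) = -1812/3560 = -1812*1/3560 = -453/890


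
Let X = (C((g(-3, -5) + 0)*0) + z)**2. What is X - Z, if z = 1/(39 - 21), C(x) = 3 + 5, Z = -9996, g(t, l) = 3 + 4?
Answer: 3259729/324 ≈ 10061.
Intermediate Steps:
g(t, l) = 7
C(x) = 8
z = 1/18 ≈ 0.055556
X = 21025/324 (X = (8 + 1/18)**2 = (145/18)**2 = 21025/324 ≈ 64.892)
X - Z = 21025/324 - 1*(-9996) = 21025/324 + 9996 = 3259729/324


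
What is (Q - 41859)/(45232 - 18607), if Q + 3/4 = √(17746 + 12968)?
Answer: -55813/35500 + √30714/26625 ≈ -1.5656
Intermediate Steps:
Q = -¾ + √30714 (Q = -¾ + √(17746 + 12968) = -¾ + √30714 ≈ 174.50)
(Q - 41859)/(45232 - 18607) = ((-¾ + √30714) - 41859)/(45232 - 18607) = (-167439/4 + √30714)/26625 = (-167439/4 + √30714)*(1/26625) = -55813/35500 + √30714/26625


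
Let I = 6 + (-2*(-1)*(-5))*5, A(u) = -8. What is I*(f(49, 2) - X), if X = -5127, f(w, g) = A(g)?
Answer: -225236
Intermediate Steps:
f(w, g) = -8
I = -44 (I = 6 + (2*(-5))*5 = 6 - 10*5 = 6 - 50 = -44)
I*(f(49, 2) - X) = -44*(-8 - 1*(-5127)) = -44*(-8 + 5127) = -44*5119 = -225236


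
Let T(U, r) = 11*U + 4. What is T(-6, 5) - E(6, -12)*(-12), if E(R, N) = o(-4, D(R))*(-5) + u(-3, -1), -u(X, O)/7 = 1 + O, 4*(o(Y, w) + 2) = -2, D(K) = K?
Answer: 88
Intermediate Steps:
o(Y, w) = -5/2 (o(Y, w) = -2 + (1/4)*(-2) = -2 - 1/2 = -5/2)
T(U, r) = 4 + 11*U
u(X, O) = -7 - 7*O (u(X, O) = -7*(1 + O) = -7 - 7*O)
E(R, N) = 25/2 (E(R, N) = -5/2*(-5) + (-7 - 7*(-1)) = 25/2 + (-7 + 7) = 25/2 + 0 = 25/2)
T(-6, 5) - E(6, -12)*(-12) = (4 + 11*(-6)) - 1*25/2*(-12) = (4 - 66) - 25/2*(-12) = -62 + 150 = 88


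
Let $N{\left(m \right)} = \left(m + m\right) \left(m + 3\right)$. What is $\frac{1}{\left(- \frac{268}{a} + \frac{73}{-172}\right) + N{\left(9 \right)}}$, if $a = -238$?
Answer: $\frac{20468}{4435449} \approx 0.0046146$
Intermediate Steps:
$N{\left(m \right)} = 2 m \left(3 + m\right)$
$\frac{1}{\left(- \frac{268}{a} + \frac{73}{-172}\right) + N{\left(9 \right)}} = \frac{1}{\left(- \frac{268}{-238} + \frac{73}{-172}\right) + 2 \cdot 9 \left(3 + 9\right)} = \frac{1}{\left(\left(-268\right) \left(- \frac{1}{238}\right) + 73 \left(- \frac{1}{172}\right)\right) + 2 \cdot 9 \cdot 12} = \frac{1}{\left(\frac{134}{119} - \frac{73}{172}\right) + 216} = \frac{1}{\frac{14361}{20468} + 216} = \frac{1}{\frac{4435449}{20468}} = \frac{20468}{4435449}$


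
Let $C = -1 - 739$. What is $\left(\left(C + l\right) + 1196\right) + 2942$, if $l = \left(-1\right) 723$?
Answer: $2675$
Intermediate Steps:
$C = -740$
$l = -723$
$\left(\left(C + l\right) + 1196\right) + 2942 = \left(\left(-740 - 723\right) + 1196\right) + 2942 = \left(-1463 + 1196\right) + 2942 = -267 + 2942 = 2675$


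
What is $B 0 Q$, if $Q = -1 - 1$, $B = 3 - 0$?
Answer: $0$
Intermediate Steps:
$B = 3$ ($B = 3 + 0 = 3$)
$Q = -2$
$B 0 Q = 3 \cdot 0 \left(-2\right) = 0 \left(-2\right) = 0$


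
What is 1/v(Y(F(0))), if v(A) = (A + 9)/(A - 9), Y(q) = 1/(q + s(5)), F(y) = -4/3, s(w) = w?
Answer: -16/17 ≈ -0.94118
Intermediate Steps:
F(y) = -4/3 (F(y) = -4*⅓ = -4/3)
Y(q) = 1/(5 + q) (Y(q) = 1/(q + 5) = 1/(5 + q))
v(A) = (9 + A)/(-9 + A)
1/v(Y(F(0))) = 1/((9 + 1/(5 - 4/3))/(-9 + 1/(5 - 4/3))) = 1/((9 + 1/(11/3))/(-9 + 1/(11/3))) = 1/((9 + 3/11)/(-9 + 3/11)) = 1/((102/11)/(-96/11)) = 1/(-11/96*102/11) = 1/(-17/16) = -16/17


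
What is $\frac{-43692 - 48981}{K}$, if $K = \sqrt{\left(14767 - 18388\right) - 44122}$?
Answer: $\frac{92673 i \sqrt{47743}}{47743} \approx 424.13 i$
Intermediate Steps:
$K = i \sqrt{47743}$ ($K = \sqrt{\left(14767 - 18388\right) - 44122} = \sqrt{-3621 - 44122} = \sqrt{-47743} = i \sqrt{47743} \approx 218.5 i$)
$\frac{-43692 - 48981}{K} = \frac{-43692 - 48981}{i \sqrt{47743}} = - 92673 \left(- \frac{i \sqrt{47743}}{47743}\right) = \frac{92673 i \sqrt{47743}}{47743}$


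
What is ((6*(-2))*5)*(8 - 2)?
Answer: -360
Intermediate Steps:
((6*(-2))*5)*(8 - 2) = -12*5*6 = -60*6 = -360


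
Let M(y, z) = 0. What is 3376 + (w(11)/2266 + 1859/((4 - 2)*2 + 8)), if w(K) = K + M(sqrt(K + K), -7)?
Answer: 4364219/1236 ≈ 3530.9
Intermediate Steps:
w(K) = K (w(K) = K + 0 = K)
3376 + (w(11)/2266 + 1859/((4 - 2)*2 + 8)) = 3376 + (11/2266 + 1859/((4 - 2)*2 + 8)) = 3376 + (11*(1/2266) + 1859/(2*2 + 8)) = 3376 + (1/206 + 1859/(4 + 8)) = 3376 + (1/206 + 1859/12) = 3376 + 191483/1236 = 4364219/1236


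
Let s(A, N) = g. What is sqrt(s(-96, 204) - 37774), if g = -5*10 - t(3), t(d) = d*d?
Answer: I*sqrt(37833) ≈ 194.51*I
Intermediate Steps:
t(d) = d**2
g = -59 (g = -5*10 - 1*3**2 = -50 - 1*9 = -50 - 9 = -59)
s(A, N) = -59
sqrt(s(-96, 204) - 37774) = sqrt(-59 - 37774) = sqrt(-37833) = I*sqrt(37833)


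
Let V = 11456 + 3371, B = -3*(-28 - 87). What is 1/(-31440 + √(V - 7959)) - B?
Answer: -85255263495/247116683 - √1717/494233366 ≈ -345.00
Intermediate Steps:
B = 345 (B = -3*(-115) = 345)
V = 14827
1/(-31440 + √(V - 7959)) - B = 1/(-31440 + √(14827 - 7959)) - 1*345 = 1/(-31440 + √6868) - 345 = 1/(-31440 + 2*√1717) - 345 = -345 + 1/(-31440 + 2*√1717)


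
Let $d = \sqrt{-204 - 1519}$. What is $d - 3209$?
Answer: $-3209 + i \sqrt{1723} \approx -3209.0 + 41.509 i$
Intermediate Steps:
$d = i \sqrt{1723}$ ($d = \sqrt{-1723} = i \sqrt{1723} \approx 41.509 i$)
$d - 3209 = i \sqrt{1723} - 3209 = -3209 + i \sqrt{1723}$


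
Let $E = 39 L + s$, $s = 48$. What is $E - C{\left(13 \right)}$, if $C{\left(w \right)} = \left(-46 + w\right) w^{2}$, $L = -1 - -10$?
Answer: $5976$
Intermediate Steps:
$L = 9$ ($L = -1 + 10 = 9$)
$E = 399$ ($E = 39 \cdot 9 + 48 = 351 + 48 = 399$)
$C{\left(w \right)} = w^{2} \left(-46 + w\right)$
$E - C{\left(13 \right)} = 399 - 13^{2} \left(-46 + 13\right) = 399 - 169 \left(-33\right) = 399 - -5577 = 399 + 5577 = 5976$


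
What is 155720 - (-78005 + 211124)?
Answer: 22601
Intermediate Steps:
155720 - (-78005 + 211124) = 155720 - 1*133119 = 155720 - 133119 = 22601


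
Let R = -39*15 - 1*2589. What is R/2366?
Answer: -1587/1183 ≈ -1.3415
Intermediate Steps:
R = -3174 (R = -585 - 2589 = -3174)
R/2366 = -3174/2366 = -3174*1/2366 = -1587/1183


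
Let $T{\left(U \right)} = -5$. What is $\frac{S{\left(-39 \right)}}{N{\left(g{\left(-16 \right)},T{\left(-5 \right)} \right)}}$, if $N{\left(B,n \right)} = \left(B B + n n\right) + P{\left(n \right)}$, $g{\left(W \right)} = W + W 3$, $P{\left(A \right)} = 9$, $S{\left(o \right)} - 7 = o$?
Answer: $- \frac{16}{2065} \approx -0.0077482$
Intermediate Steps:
$S{\left(o \right)} = 7 + o$
$g{\left(W \right)} = 4 W$ ($g{\left(W \right)} = W + 3 W = 4 W$)
$N{\left(B,n \right)} = 9 + B^{2} + n^{2}$ ($N{\left(B,n \right)} = \left(B B + n n\right) + 9 = \left(B^{2} + n^{2}\right) + 9 = 9 + B^{2} + n^{2}$)
$\frac{S{\left(-39 \right)}}{N{\left(g{\left(-16 \right)},T{\left(-5 \right)} \right)}} = \frac{7 - 39}{9 + \left(4 \left(-16\right)\right)^{2} + \left(-5\right)^{2}} = - \frac{32}{9 + \left(-64\right)^{2} + 25} = - \frac{32}{9 + 4096 + 25} = - \frac{32}{4130} = \left(-32\right) \frac{1}{4130} = - \frac{16}{2065}$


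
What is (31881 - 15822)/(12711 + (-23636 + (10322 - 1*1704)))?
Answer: -5353/769 ≈ -6.9610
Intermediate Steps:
(31881 - 15822)/(12711 + (-23636 + (10322 - 1*1704))) = 16059/(12711 + (-23636 + (10322 - 1704))) = 16059/(12711 + (-23636 + 8618)) = 16059/(12711 - 15018) = 16059/(-2307) = 16059*(-1/2307) = -5353/769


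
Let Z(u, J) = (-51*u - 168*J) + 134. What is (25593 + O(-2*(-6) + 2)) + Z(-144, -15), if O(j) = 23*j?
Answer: 35913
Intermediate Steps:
Z(u, J) = 134 - 168*J - 51*u (Z(u, J) = (-168*J - 51*u) + 134 = 134 - 168*J - 51*u)
(25593 + O(-2*(-6) + 2)) + Z(-144, -15) = (25593 + 23*(-2*(-6) + 2)) + (134 - 168*(-15) - 51*(-144)) = (25593 + 23*(12 + 2)) + (134 + 2520 + 7344) = (25593 + 23*14) + 9998 = (25593 + 322) + 9998 = 25915 + 9998 = 35913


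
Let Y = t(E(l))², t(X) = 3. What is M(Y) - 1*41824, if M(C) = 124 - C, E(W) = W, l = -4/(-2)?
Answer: -41709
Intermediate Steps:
l = 2 (l = -4*(-½) = 2)
Y = 9 (Y = 3² = 9)
M(Y) - 1*41824 = (124 - 1*9) - 1*41824 = (124 - 9) - 41824 = 115 - 41824 = -41709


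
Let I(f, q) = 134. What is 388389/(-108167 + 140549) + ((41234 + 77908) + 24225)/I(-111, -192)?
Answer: 391212860/361599 ≈ 1081.9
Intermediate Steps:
388389/(-108167 + 140549) + ((41234 + 77908) + 24225)/I(-111, -192) = 388389/(-108167 + 140549) + ((41234 + 77908) + 24225)/134 = 388389/32382 + (119142 + 24225)*(1/134) = 388389*(1/32382) + 143367*(1/134) = 129463/10794 + 143367/134 = 391212860/361599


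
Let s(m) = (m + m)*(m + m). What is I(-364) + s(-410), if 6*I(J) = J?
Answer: 2017018/3 ≈ 6.7234e+5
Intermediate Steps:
I(J) = J/6
s(m) = 4*m² (s(m) = (2*m)*(2*m) = 4*m²)
I(-364) + s(-410) = (⅙)*(-364) + 4*(-410)² = -182/3 + 4*168100 = -182/3 + 672400 = 2017018/3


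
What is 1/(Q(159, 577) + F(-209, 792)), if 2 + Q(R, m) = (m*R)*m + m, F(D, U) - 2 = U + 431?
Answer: 1/52937511 ≈ 1.8890e-8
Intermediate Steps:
F(D, U) = 433 + U (F(D, U) = 2 + (U + 431) = 2 + (431 + U) = 433 + U)
Q(R, m) = -2 + m + R*m² (Q(R, m) = -2 + ((m*R)*m + m) = -2 + ((R*m)*m + m) = -2 + (R*m² + m) = -2 + (m + R*m²) = -2 + m + R*m²)
1/(Q(159, 577) + F(-209, 792)) = 1/((-2 + 577 + 159*577²) + (433 + 792)) = 1/((-2 + 577 + 159*332929) + 1225) = 1/((-2 + 577 + 52935711) + 1225) = 1/(52936286 + 1225) = 1/52937511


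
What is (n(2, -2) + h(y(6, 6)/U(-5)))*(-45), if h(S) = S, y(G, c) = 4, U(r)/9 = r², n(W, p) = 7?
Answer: -1579/5 ≈ -315.80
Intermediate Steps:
U(r) = 9*r²
(n(2, -2) + h(y(6, 6)/U(-5)))*(-45) = (7 + 4/((9*(-5)²)))*(-45) = (7 + 4/((9*25)))*(-45) = (7 + 4/225)*(-45) = (1579/225)*(-45) = -1579/5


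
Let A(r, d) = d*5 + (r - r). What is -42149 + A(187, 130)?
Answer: -41499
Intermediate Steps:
A(r, d) = 5*d (A(r, d) = 5*d + 0 = 5*d)
-42149 + A(187, 130) = -42149 + 5*130 = -42149 + 650 = -41499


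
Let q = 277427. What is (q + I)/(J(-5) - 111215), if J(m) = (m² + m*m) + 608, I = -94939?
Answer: -182488/110557 ≈ -1.6506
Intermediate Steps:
J(m) = 608 + 2*m² (J(m) = (m² + m²) + 608 = 2*m² + 608 = 608 + 2*m²)
(q + I)/(J(-5) - 111215) = (277427 - 94939)/((608 + 2*(-5)²) - 111215) = 182488/((608 + 2*25) - 111215) = 182488/((608 + 50) - 111215) = 182488/(658 - 111215) = 182488/(-110557) = 182488*(-1/110557) = -182488/110557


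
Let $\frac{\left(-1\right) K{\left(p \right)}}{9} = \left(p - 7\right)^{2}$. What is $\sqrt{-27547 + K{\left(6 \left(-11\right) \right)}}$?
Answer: $2 i \sqrt{18877} \approx 274.79 i$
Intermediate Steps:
$K{\left(p \right)} = - 9 \left(-7 + p\right)^{2}$ ($K{\left(p \right)} = - 9 \left(p - 7\right)^{2} = - 9 \left(-7 + p\right)^{2}$)
$\sqrt{-27547 + K{\left(6 \left(-11\right) \right)}} = \sqrt{-27547 - 9 \left(-7 + 6 \left(-11\right)\right)^{2}} = \sqrt{-27547 - 9 \left(-7 - 66\right)^{2}} = \sqrt{-27547 - 9 \left(-73\right)^{2}} = \sqrt{-27547 - 47961} = \sqrt{-75508} = 2 i \sqrt{18877}$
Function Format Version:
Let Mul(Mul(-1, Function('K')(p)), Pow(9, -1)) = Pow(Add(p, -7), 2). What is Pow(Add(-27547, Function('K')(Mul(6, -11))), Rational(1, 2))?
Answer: Mul(2, I, Pow(18877, Rational(1, 2))) ≈ Mul(274.79, I)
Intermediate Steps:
Function('K')(p) = Mul(-9, Pow(Add(-7, p), 2)) (Function('K')(p) = Mul(-9, Pow(Add(p, -7), 2)) = Mul(-9, Pow(Add(-7, p), 2)))
Pow(Add(-27547, Function('K')(Mul(6, -11))), Rational(1, 2)) = Pow(Add(-27547, Mul(-9, Pow(Add(-7, Mul(6, -11)), 2))), Rational(1, 2)) = Pow(Add(-27547, Mul(-9, Pow(Add(-7, -66), 2))), Rational(1, 2)) = Pow(Add(-27547, Mul(-9, Pow(-73, 2))), Rational(1, 2)) = Pow(Add(-27547, Mul(-9, 5329)), Rational(1, 2)) = Pow(Add(-27547, -47961), Rational(1, 2)) = Pow(-75508, Rational(1, 2)) = Mul(2, I, Pow(18877, Rational(1, 2)))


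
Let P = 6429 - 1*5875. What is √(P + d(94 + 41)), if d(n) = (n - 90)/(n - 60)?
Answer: √13865/5 ≈ 23.550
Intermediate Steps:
d(n) = (-90 + n)/(-60 + n)
P = 554 (P = 6429 - 5875 = 554)
√(P + d(94 + 41)) = √(554 + (-90 + (94 + 41))/(-60 + (94 + 41))) = √(554 + (-90 + 135)/(-60 + 135)) = √(554 + 45/75) = √(554 + (1/75)*45) = √(554 + ⅗) = √(2773/5) = √13865/5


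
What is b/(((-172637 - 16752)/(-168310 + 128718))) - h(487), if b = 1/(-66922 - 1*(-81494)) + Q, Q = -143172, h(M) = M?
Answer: -20986223776783/689944127 ≈ -30417.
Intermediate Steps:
b = -2086302383/14572 (b = 1/(-66922 - 1*(-81494)) - 143172 = 1/(-66922 + 81494) - 143172 = 1/14572 - 143172 = -2086302383/14572 ≈ -1.4317e+5)
b/(((-172637 - 16752)/(-168310 + 128718))) - h(487) = -2086302383*(-168310 + 128718)/(-172637 - 16752)/14572 - 1*487 = -2086302383/(14572*((-189389/(-39592)))) - 487 = -2086302383/(14572*((-189389*(-1/39592)))) - 487 = -2086302383/(14572*189389/39592) - 487 = -2086302383/14572*39592/189389 - 487 = -20650220986934/689944127 - 487 = -20986223776783/689944127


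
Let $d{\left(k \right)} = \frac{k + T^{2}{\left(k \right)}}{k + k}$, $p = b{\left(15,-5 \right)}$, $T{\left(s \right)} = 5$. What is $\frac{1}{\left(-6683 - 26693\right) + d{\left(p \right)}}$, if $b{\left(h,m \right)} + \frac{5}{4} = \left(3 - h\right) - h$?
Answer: $- \frac{226}{7542963} \approx -2.9962 \cdot 10^{-5}$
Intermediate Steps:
$b{\left(h,m \right)} = \frac{7}{4} - 2 h$ ($b{\left(h,m \right)} = - \frac{5}{4} - \left(-3 + 2 h\right) = \frac{7}{4} - 2 h$)
$p = - \frac{113}{4}$ ($p = \frac{7}{4} - 30 = - \frac{113}{4} \approx -28.25$)
$d{\left(k \right)} = \frac{25 + k}{2 k}$ ($d{\left(k \right)} = \frac{k + 5^{2}}{k + k} = \frac{k + 25}{2 k} = \left(25 + k\right) \frac{1}{2 k} = \frac{25 + k}{2 k}$)
$\frac{1}{\left(-6683 - 26693\right) + d{\left(p \right)}} = \frac{1}{\left(-6683 - 26693\right) + \frac{25 - \frac{113}{4}}{2 \left(- \frac{113}{4}\right)}} = \frac{1}{-33376 + \frac{1}{2} \left(- \frac{4}{113}\right) \left(- \frac{13}{4}\right)} = \frac{1}{-33376 + \frac{13}{226}} = \frac{1}{- \frac{7542963}{226}} = - \frac{226}{7542963}$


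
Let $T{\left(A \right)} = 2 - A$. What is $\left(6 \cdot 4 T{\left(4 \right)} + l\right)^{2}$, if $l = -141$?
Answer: $35721$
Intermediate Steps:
$\left(6 \cdot 4 T{\left(4 \right)} + l\right)^{2} = \left(6 \cdot 4 \left(2 - 4\right) - 141\right)^{2} = \left(24 \left(2 - 4\right) - 141\right)^{2} = \left(24 \left(-2\right) - 141\right)^{2} = \left(-48 - 141\right)^{2} = \left(-189\right)^{2} = 35721$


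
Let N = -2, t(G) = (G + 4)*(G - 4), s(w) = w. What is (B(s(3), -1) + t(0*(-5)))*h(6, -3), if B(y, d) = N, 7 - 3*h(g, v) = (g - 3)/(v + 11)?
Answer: -159/4 ≈ -39.750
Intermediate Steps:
h(g, v) = 7/3 - (-3 + g)/(3*(11 + v)) (h(g, v) = 7/3 - (g - 3)/(3*(v + 11)) = 7/3 - (-3 + g)/(3*(11 + v)))
t(G) = (-4 + G)*(4 + G) (t(G) = (4 + G)*(-4 + G) = (-4 + G)*(4 + G))
B(y, d) = -2
(B(s(3), -1) + t(0*(-5)))*h(6, -3) = (-2 + (-16 + (0*(-5))²))*((80 - 1*6 + 7*(-3))/(3*(11 - 3))) = (-2 + (-16 + 0²))*((⅓)*(80 - 6 - 21)/8) = (-2 + (-16 + 0))*((⅓)*(⅛)*53) = (-2 - 16)*(53/24) = -18*53/24 = -159/4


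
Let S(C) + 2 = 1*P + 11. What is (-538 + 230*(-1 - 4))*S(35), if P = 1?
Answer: -16880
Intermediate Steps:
S(C) = 10 (S(C) = -2 + (1*1 + 11) = -2 + (1 + 11) = -2 + 12 = 10)
(-538 + 230*(-1 - 4))*S(35) = (-538 + 230*(-1 - 4))*10 = (-538 + 230*(-5))*10 = (-538 - 1150)*10 = -1688*10 = -16880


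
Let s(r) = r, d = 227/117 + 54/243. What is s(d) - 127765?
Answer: -14948252/117 ≈ -1.2776e+5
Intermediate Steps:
d = 253/117 (d = 227*(1/117) + 54*(1/243) = 227/117 + 2/9 = 253/117 ≈ 2.1624)
s(d) - 127765 = 253/117 - 127765 = -14948252/117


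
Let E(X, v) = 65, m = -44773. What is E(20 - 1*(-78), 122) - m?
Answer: 44838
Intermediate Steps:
E(20 - 1*(-78), 122) - m = 65 - 1*(-44773) = 65 + 44773 = 44838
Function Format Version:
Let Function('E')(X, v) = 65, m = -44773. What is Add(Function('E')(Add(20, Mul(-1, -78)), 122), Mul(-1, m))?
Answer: 44838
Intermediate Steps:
Add(Function('E')(Add(20, Mul(-1, -78)), 122), Mul(-1, m)) = Add(65, Mul(-1, -44773)) = Add(65, 44773) = 44838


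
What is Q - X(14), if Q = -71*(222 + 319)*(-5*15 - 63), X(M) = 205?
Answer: 5300513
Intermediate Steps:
Q = 5300718 (Q = -38411*(-75 - 63) = -38411*(-138) = -71*(-74658) = 5300718)
Q - X(14) = 5300718 - 1*205 = 5300718 - 205 = 5300513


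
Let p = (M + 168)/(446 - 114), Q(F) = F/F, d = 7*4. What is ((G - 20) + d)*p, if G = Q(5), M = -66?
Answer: 459/166 ≈ 2.7651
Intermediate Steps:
d = 28
Q(F) = 1
G = 1
p = 51/166 (p = (-66 + 168)/(446 - 114) = 102/332 = 102*(1/332) = 51/166 ≈ 0.30723)
((G - 20) + d)*p = ((1 - 20) + 28)*(51/166) = (-19 + 28)*(51/166) = 9*(51/166) = 459/166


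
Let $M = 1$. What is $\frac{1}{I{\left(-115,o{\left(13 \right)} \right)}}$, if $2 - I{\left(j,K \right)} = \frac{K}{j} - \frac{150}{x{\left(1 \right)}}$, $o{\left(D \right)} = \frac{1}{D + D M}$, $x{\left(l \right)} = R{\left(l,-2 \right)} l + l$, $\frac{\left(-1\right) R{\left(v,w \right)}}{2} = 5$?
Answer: $- \frac{8970}{131557} \approx -0.068183$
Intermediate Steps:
$R{\left(v,w \right)} = -10$ ($R{\left(v,w \right)} = \left(-2\right) 5 = -10$)
$x{\left(l \right)} = - 9 l$ ($x{\left(l \right)} = - 10 l + l = - 9 l$)
$o{\left(D \right)} = \frac{1}{2 D}$ ($o{\left(D \right)} = \frac{1}{D + D 1} = \frac{1}{D + D} = \frac{1}{2 D}$)
$I{\left(j,K \right)} = - \frac{44}{3} - \frac{K}{j}$ ($I{\left(j,K \right)} = 2 - \left(\frac{K}{j} - \frac{150}{\left(-9\right) 1}\right) = 2 - \left(\frac{K}{j} - \frac{150}{-9}\right) = 2 - \left(\frac{K}{j} - - \frac{50}{3}\right) = 2 - \left(\frac{K}{j} + \frac{50}{3}\right) = 2 - \left(\frac{50}{3} + \frac{K}{j}\right) = - \frac{44}{3} - \frac{K}{j}$)
$\frac{1}{I{\left(-115,o{\left(13 \right)} \right)}} = \frac{1}{- \frac{44}{3} - \frac{\frac{1}{2} \cdot \frac{1}{13}}{-115}} = \frac{1}{- \frac{44}{3} - \frac{1}{2} \cdot \frac{1}{13} \left(- \frac{1}{115}\right)} = \frac{1}{- \frac{44}{3} - \frac{1}{26} \left(- \frac{1}{115}\right)} = \frac{1}{- \frac{44}{3} + \frac{1}{2990}} = \frac{1}{- \frac{131557}{8970}} = - \frac{8970}{131557}$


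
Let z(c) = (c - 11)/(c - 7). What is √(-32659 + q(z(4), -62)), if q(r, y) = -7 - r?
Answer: I*√294015/3 ≈ 180.74*I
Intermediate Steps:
z(c) = (-11 + c)/(-7 + c)
√(-32659 + q(z(4), -62)) = √(-32659 + (-7 - (-11 + 4)/(-7 + 4))) = √(-32659 + (-7 - (-7)/(-3))) = √(-32659 + (-7 - (-1)*(-7)/3)) = √(-32659 + (-7 - 1*7/3)) = √(-32659 + (-7 - 7/3)) = √(-32659 - 28/3) = √(-98005/3) = I*√294015/3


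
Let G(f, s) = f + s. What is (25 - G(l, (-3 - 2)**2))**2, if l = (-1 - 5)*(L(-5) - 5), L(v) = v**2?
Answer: 14400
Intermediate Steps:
l = -120 (l = (-1 - 5)*((-5)**2 - 5) = -6*(25 - 5) = -6*20 = -120)
(25 - G(l, (-3 - 2)**2))**2 = (25 - (-120 + (-3 - 2)**2))**2 = (25 - (-120 + (-5)**2))**2 = (25 - (-120 + 25))**2 = (25 - 1*(-95))**2 = (25 + 95)**2 = 120**2 = 14400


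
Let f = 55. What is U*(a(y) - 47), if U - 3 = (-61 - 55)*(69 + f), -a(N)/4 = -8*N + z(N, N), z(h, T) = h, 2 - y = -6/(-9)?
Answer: 417049/3 ≈ 1.3902e+5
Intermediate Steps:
y = 4/3 (y = 2 - (-6)/(-9) = 2 - (-6)*(-1)/9 = 2 - 1*⅔ = 2 - ⅔ = 4/3 ≈ 1.3333)
a(N) = 28*N (a(N) = -4*(-8*N + N) = -(-28)*N = 28*N)
U = -14381 (U = 3 + (-61 - 55)*(69 + 55) = 3 - 116*124 = 3 - 14384 = -14381)
U*(a(y) - 47) = -14381*(28*(4/3) - 47) = -14381*(112/3 - 47) = -14381*(-29/3) = 417049/3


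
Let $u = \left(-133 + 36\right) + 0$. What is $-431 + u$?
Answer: $-528$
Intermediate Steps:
$u = -97$ ($u = -97 + 0 = -97$)
$-431 + u = -431 - 97 = -528$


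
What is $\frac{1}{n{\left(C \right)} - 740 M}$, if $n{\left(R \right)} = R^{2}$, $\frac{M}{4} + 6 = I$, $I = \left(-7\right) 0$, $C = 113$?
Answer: $\frac{1}{30529} \approx 3.2756 \cdot 10^{-5}$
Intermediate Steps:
$I = 0$
$M = -24$ ($M = -24 + 4 \cdot 0 = -24 + 0 = -24$)
$\frac{1}{n{\left(C \right)} - 740 M} = \frac{1}{113^{2} - -17760} = \frac{1}{12769 + 17760} = \frac{1}{30529}$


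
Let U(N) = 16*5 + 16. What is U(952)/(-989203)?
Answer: -96/989203 ≈ -9.7048e-5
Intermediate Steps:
U(N) = 96 (U(N) = 80 + 16 = 96)
U(952)/(-989203) = 96/(-989203) = 96*(-1/989203) = -96/989203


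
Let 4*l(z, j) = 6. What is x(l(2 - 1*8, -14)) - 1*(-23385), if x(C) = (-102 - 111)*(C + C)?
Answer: 22746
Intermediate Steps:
l(z, j) = 3/2 (l(z, j) = (¼)*6 = 3/2)
x(C) = -426*C
x(l(2 - 1*8, -14)) - 1*(-23385) = -426*3/2 - 1*(-23385) = -639 + 23385 = 22746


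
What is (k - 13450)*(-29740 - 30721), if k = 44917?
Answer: -1902526287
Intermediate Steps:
(k - 13450)*(-29740 - 30721) = (44917 - 13450)*(-29740 - 30721) = 31467*(-60461) = -1902526287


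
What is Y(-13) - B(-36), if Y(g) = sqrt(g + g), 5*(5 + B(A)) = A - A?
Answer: 5 + I*sqrt(26) ≈ 5.0 + 5.099*I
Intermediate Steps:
B(A) = -5 (B(A) = -5 + (A - A)/5 = -5 + (1/5)*0 = -5 + 0 = -5)
Y(g) = sqrt(2)*sqrt(g) (Y(g) = sqrt(2*g) = sqrt(2)*sqrt(g))
Y(-13) - B(-36) = sqrt(2)*sqrt(-13) - 1*(-5) = sqrt(2)*(I*sqrt(13)) + 5 = I*sqrt(26) + 5 = 5 + I*sqrt(26)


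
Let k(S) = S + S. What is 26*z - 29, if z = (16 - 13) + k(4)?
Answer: 257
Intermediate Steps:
k(S) = 2*S
z = 11 (z = (16 - 13) + 2*4 = 3 + 8 = 11)
26*z - 29 = 26*11 - 29 = 286 - 29 = 257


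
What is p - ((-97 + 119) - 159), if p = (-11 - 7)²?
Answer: 461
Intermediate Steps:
p = 324 (p = (-18)² = 324)
p - ((-97 + 119) - 159) = 324 - ((-97 + 119) - 159) = 324 - (22 - 159) = 324 - 1*(-137) = 324 + 137 = 461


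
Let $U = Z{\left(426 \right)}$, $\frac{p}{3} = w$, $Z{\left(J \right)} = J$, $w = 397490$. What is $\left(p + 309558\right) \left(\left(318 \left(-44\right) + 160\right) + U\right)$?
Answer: $-20136187368$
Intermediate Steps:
$p = 1192470$ ($p = 3 \cdot 397490 = 1192470$)
$U = 426$
$\left(p + 309558\right) \left(\left(318 \left(-44\right) + 160\right) + U\right) = \left(1192470 + 309558\right) \left(\left(318 \left(-44\right) + 160\right) + 426\right) = 1502028 \left(\left(-13992 + 160\right) + 426\right) = 1502028 \left(-13832 + 426\right) = 1502028 \left(-13406\right) = -20136187368$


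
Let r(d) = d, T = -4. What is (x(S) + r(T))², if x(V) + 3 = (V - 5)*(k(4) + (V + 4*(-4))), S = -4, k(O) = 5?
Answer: 16384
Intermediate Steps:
x(V) = -3 + (-11 + V)*(-5 + V) (x(V) = -3 + (V - 5)*(5 + (V + 4*(-4))) = -3 + (-5 + V)*(5 + (V - 16)) = -3 + (-5 + V)*(5 + (-16 + V)) = -3 + (-5 + V)*(-11 + V) = -3 + (-11 + V)*(-5 + V))
(x(S) + r(T))² = ((52 + (-4)² - 16*(-4)) - 4)² = ((52 + 16 + 64) - 4)² = (132 - 4)² = 128² = 16384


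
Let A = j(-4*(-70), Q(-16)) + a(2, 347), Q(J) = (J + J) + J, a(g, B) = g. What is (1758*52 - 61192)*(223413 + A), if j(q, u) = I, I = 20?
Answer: 6753099440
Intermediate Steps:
Q(J) = 3*J (Q(J) = 2*J + J = 3*J)
j(q, u) = 20
A = 22 (A = 20 + 2 = 22)
(1758*52 - 61192)*(223413 + A) = (1758*52 - 61192)*(223413 + 22) = (91416 - 61192)*223435 = 30224*223435 = 6753099440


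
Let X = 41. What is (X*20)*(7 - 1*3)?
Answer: 3280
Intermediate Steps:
(X*20)*(7 - 1*3) = (41*20)*(7 - 1*3) = 820*(7 - 3) = 820*4 = 3280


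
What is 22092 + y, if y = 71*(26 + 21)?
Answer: 25429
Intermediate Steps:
y = 3337 (y = 71*47 = 3337)
22092 + y = 22092 + 3337 = 25429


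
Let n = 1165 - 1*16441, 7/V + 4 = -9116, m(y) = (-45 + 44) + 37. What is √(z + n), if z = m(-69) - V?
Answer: I*√79223612010/2280 ≈ 123.45*I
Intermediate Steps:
m(y) = 36 (m(y) = -1 + 37 = 36)
V = -7/9120 (V = 7/(-4 - 9116) = 7/(-9120) = 7*(-1/9120) = -7/9120 ≈ -0.00076754)
n = -15276 (n = 1165 - 16441 = -15276)
z = 328327/9120 (z = 36 - 1*(-7/9120) = 36 + 7/9120 = 328327/9120 ≈ 36.001)
√(z + n) = √(328327/9120 - 15276) = √(-138988793/9120) = I*√79223612010/2280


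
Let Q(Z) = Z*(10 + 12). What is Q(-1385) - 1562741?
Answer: -1593211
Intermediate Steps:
Q(Z) = 22*Z (Q(Z) = Z*22 = 22*Z)
Q(-1385) - 1562741 = 22*(-1385) - 1562741 = -30470 - 1562741 = -1593211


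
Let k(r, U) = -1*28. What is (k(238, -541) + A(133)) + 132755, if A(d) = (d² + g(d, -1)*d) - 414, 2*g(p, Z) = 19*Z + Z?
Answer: 148672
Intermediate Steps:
k(r, U) = -28
g(p, Z) = 10*Z (g(p, Z) = (19*Z + Z)/2 = (20*Z)/2 = 10*Z)
A(d) = -414 + d² - 10*d (A(d) = (d² + (10*(-1))*d) - 414 = (d² - 10*d) - 414 = -414 + d² - 10*d)
(k(238, -541) + A(133)) + 132755 = (-28 + (-414 + 133² - 10*133)) + 132755 = (-28 + (-414 + 17689 - 1330)) + 132755 = (-28 + 15945) + 132755 = 15917 + 132755 = 148672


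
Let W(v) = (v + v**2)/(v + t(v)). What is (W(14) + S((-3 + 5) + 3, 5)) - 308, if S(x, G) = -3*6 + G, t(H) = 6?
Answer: -621/2 ≈ -310.50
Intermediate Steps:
S(x, G) = -18 + G
W(v) = (v + v**2)/(6 + v) (W(v) = (v + v**2)/(v + 6) = (v + v**2)/(6 + v))
(W(14) + S((-3 + 5) + 3, 5)) - 308 = (14*(1 + 14)/(6 + 14) + (-18 + 5)) - 308 = (14*15/20 - 13) - 308 = (14*(1/20)*15 - 13) - 308 = (21/2 - 13) - 308 = -5/2 - 308 = -621/2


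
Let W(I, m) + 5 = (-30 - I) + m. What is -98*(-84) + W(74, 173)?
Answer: 8296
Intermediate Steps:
W(I, m) = -35 + m - I (W(I, m) = -5 + ((-30 - I) + m) = -5 + (-30 + m - I) = -35 + m - I)
-98*(-84) + W(74, 173) = -98*(-84) + (-35 + 173 - 1*74) = 8232 + (-35 + 173 - 74) = 8232 + 64 = 8296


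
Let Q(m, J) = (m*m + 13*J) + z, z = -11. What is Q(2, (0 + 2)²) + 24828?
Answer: 24873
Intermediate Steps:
Q(m, J) = -11 + m² + 13*J (Q(m, J) = (m*m + 13*J) - 11 = (m² + 13*J) - 11 = -11 + m² + 13*J)
Q(2, (0 + 2)²) + 24828 = (-11 + 2² + 13*(0 + 2)²) + 24828 = (-11 + 4 + 13*2²) + 24828 = (-11 + 4 + 13*4) + 24828 = (-11 + 4 + 52) + 24828 = 45 + 24828 = 24873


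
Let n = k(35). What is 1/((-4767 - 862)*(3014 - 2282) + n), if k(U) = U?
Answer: -1/4120393 ≈ -2.4270e-7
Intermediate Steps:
n = 35
1/((-4767 - 862)*(3014 - 2282) + n) = 1/((-4767 - 862)*(3014 - 2282) + 35) = 1/(-5629*732 + 35) = 1/(-4120428 + 35) = 1/(-4120393) = -1/4120393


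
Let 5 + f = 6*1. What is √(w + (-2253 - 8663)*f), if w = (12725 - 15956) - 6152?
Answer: I*√20299 ≈ 142.47*I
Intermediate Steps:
w = -9383 (w = -3231 - 6152 = -9383)
f = 1 (f = -5 + 6*1 = -5 + 6 = 1)
√(w + (-2253 - 8663)*f) = √(-9383 + (-2253 - 8663)*1) = √(-9383 - 10916*1) = √(-9383 - 10916) = √(-20299) = I*√20299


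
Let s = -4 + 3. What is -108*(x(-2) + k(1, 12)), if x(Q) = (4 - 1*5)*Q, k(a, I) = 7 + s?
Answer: -864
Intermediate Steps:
s = -1
k(a, I) = 6 (k(a, I) = 7 - 1 = 6)
x(Q) = -Q (x(Q) = (4 - 5)*Q = -Q)
-108*(x(-2) + k(1, 12)) = -108*(-1*(-2) + 6) = -108*(2 + 6) = -108*8 = -864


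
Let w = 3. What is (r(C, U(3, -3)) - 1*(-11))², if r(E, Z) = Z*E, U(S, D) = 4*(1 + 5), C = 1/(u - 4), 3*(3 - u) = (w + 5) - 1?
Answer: 361/25 ≈ 14.440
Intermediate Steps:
u = ⅔ (u = 3 - ((3 + 5) - 1)/3 = 3 - (8 - 1)/3 = 3 - ⅓*7 = 3 - 7/3 = ⅔ ≈ 0.66667)
C = -3/10 (C = 1/(⅔ - 4) = 1/(-10/3) = -3/10 ≈ -0.30000)
U(S, D) = 24 (U(S, D) = 4*6 = 24)
r(E, Z) = E*Z
(r(C, U(3, -3)) - 1*(-11))² = (-3/10*24 - 1*(-11))² = (-36/5 + 11)² = (19/5)² = 361/25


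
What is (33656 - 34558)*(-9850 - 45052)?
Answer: 49521604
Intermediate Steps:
(33656 - 34558)*(-9850 - 45052) = -902*(-54902) = 49521604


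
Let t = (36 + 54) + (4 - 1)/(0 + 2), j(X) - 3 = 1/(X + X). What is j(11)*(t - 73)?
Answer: 2479/44 ≈ 56.341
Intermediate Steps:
j(X) = 3 + 1/(2*X) (j(X) = 3 + 1/(X + X) = 3 + 1/(2*X))
t = 183/2 (t = 90 + 3/2 = 183/2 ≈ 91.500)
j(11)*(t - 73) = (3 + (½)/11)*(183/2 - 73) = (3 + (½)*(1/11))*(37/2) = (3 + 1/22)*(37/2) = (67/22)*(37/2) = 2479/44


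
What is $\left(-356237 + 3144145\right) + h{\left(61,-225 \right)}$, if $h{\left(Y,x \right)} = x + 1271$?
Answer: $2788954$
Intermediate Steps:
$h{\left(Y,x \right)} = 1271 + x$
$\left(-356237 + 3144145\right) + h{\left(61,-225 \right)} = \left(-356237 + 3144145\right) + \left(1271 - 225\right) = 2787908 + 1046 = 2788954$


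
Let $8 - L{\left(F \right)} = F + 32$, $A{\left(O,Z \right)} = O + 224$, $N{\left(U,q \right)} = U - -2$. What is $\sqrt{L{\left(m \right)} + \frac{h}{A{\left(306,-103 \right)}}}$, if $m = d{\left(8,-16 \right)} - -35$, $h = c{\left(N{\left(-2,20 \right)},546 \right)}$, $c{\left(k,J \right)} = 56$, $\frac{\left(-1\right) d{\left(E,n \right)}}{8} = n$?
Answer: $\frac{3 i \sqrt{1458295}}{265} \approx 13.671 i$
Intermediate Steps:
$d{\left(E,n \right)} = - 8 n$
$N{\left(U,q \right)} = 2 + U$ ($N{\left(U,q \right)} = U + 2 = 2 + U$)
$A{\left(O,Z \right)} = 224 + O$
$h = 56$
$m = 163$ ($m = \left(-8\right) \left(-16\right) - -35 = 128 + 35 = 163$)
$L{\left(F \right)} = -24 - F$ ($L{\left(F \right)} = 8 - \left(F + 32\right) = 8 - \left(32 + F\right) = -24 - F$)
$\sqrt{L{\left(m \right)} + \frac{h}{A{\left(306,-103 \right)}}} = \sqrt{\left(-24 - 163\right) + \frac{56}{224 + 306}} = \sqrt{\left(-24 - 163\right) + \frac{56}{530}} = \sqrt{-187 + 56 \cdot \frac{1}{530}} = \sqrt{-187 + \frac{28}{265}} = \sqrt{- \frac{49527}{265}} = \frac{3 i \sqrt{1458295}}{265}$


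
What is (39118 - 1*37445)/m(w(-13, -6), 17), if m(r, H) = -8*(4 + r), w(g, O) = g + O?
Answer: 1673/120 ≈ 13.942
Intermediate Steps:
w(g, O) = O + g
m(r, H) = -32 - 8*r
(39118 - 1*37445)/m(w(-13, -6), 17) = (39118 - 1*37445)/(-32 - 8*(-6 - 13)) = (39118 - 37445)/(-32 - 8*(-19)) = 1673/(-32 + 152) = 1673/120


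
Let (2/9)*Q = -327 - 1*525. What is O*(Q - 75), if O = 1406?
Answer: -5496054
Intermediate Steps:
Q = -3834 (Q = 9*(-327 - 1*525)/2 = 9*(-327 - 525)/2 = (9/2)*(-852) = -3834)
O*(Q - 75) = 1406*(-3834 - 75) = 1406*(-3909) = -5496054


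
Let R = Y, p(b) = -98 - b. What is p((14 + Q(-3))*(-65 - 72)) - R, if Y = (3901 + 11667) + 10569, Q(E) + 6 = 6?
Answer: -24317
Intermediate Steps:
Q(E) = 0 (Q(E) = -6 + 6 = 0)
Y = 26137 (Y = 15568 + 10569 = 26137)
R = 26137
p((14 + Q(-3))*(-65 - 72)) - R = (-98 - (14 + 0)*(-65 - 72)) - 1*26137 = (-98 - 14*(-137)) - 26137 = (-98 - 1*(-1918)) - 26137 = (-98 + 1918) - 26137 = 1820 - 26137 = -24317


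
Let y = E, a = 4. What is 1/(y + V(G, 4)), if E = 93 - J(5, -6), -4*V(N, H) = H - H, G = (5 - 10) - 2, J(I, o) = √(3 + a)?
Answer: 93/8642 + √7/8642 ≈ 0.011068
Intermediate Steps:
J(I, o) = √7 (J(I, o) = √(3 + 4) = √7)
G = -7 (G = -5 - 2 = -7)
V(N, H) = 0 (V(N, H) = -(H - H)/4 = -¼*0 = 0)
E = 93 - √7 ≈ 90.354
y = 93 - √7 ≈ 90.354
1/(y + V(G, 4)) = 1/((93 - √7) + 0) = 1/(93 - √7)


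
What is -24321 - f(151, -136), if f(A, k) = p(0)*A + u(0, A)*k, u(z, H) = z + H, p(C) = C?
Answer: -3785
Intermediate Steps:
u(z, H) = H + z
f(A, k) = A*k (f(A, k) = 0*A + (A + 0)*k = 0 + A*k = A*k)
-24321 - f(151, -136) = -24321 - 151*(-136) = -24321 - 1*(-20536) = -24321 + 20536 = -3785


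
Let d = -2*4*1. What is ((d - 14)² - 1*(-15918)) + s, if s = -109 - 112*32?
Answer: 12709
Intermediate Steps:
s = -3693 (s = -109 - 3584 = -3693)
d = -8 (d = -8*1 = -8)
((d - 14)² - 1*(-15918)) + s = ((-8 - 14)² - 1*(-15918)) - 3693 = ((-22)² + 15918) - 3693 = (484 + 15918) - 3693 = 16402 - 3693 = 12709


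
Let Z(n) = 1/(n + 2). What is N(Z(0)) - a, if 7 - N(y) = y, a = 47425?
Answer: -94837/2 ≈ -47419.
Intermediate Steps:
Z(n) = 1/(2 + n)
N(y) = 7 - y
N(Z(0)) - a = (7 - 1/(2 + 0)) - 1*47425 = (7 - 1/2) - 47425 = (7 - 1*½) - 47425 = (7 - ½) - 47425 = 13/2 - 47425 = -94837/2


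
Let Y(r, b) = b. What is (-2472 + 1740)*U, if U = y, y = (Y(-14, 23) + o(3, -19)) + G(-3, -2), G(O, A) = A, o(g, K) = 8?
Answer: -21228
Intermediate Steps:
y = 29 (y = (23 + 8) - 2 = 31 - 2 = 29)
U = 29
(-2472 + 1740)*U = (-2472 + 1740)*29 = -732*29 = -21228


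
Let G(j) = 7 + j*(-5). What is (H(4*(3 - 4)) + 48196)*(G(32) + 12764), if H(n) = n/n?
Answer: 607812367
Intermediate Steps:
G(j) = 7 - 5*j
H(n) = 1
(H(4*(3 - 4)) + 48196)*(G(32) + 12764) = (1 + 48196)*((7 - 5*32) + 12764) = 48197*((7 - 160) + 12764) = 48197*(-153 + 12764) = 48197*12611 = 607812367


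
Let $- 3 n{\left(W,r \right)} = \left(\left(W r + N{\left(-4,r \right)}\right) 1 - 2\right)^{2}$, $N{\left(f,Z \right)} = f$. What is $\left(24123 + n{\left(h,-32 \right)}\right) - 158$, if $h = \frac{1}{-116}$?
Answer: $\frac{60436139}{2523} \approx 23954.0$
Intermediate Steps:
$h = - \frac{1}{116} \approx -0.0086207$
$n{\left(W,r \right)} = - \frac{\left(-6 + W r\right)^{2}}{3}$ ($n{\left(W,r \right)} = - \frac{\left(\left(W r - 4\right) 1 - 2\right)^{2}}{3} = - \frac{\left(\left(-4 + W r\right) 1 - 2\right)^{2}}{3} = - \frac{\left(\left(-4 + W r\right) - 2\right)^{2}}{3} = - \frac{\left(-6 + W r\right)^{2}}{3}$)
$\left(24123 + n{\left(h,-32 \right)}\right) - 158 = \left(24123 - \frac{\left(-6 - - \frac{8}{29}\right)^{2}}{3}\right) - 158 = \left(24123 - \frac{\left(-6 + \frac{8}{29}\right)^{2}}{3}\right) - 158 = \left(24123 - \frac{\left(- \frac{166}{29}\right)^{2}}{3}\right) - 158 = \left(24123 - \frac{27556}{2523}\right) - 158 = \frac{60834773}{2523} - 158 = \frac{60436139}{2523}$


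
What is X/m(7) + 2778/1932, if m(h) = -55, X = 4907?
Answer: -1554589/17710 ≈ -87.780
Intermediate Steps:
X/m(7) + 2778/1932 = 4907/(-55) + 2778/1932 = 4907*(-1/55) + 2778*(1/1932) = -4907/55 + 463/322 = -1554589/17710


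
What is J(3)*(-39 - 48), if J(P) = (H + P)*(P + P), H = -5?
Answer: 1044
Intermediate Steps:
J(P) = 2*P*(-5 + P) (J(P) = (-5 + P)*(P + P) = (-5 + P)*(2*P) = 2*P*(-5 + P))
J(3)*(-39 - 48) = (2*3*(-5 + 3))*(-39 - 48) = (2*3*(-2))*(-87) = -12*(-87) = 1044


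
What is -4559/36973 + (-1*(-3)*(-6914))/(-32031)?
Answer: 206954879/394760721 ≈ 0.52425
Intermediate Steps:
-4559/36973 + (-1*(-3)*(-6914))/(-32031) = -4559*1/36973 + (3*(-6914))*(-1/32031) = -4559/36973 - 20742*(-1/32031) = -4559/36973 + 6914/10677 = 206954879/394760721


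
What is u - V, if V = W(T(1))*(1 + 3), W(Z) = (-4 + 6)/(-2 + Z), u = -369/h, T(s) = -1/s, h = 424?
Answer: 2285/1272 ≈ 1.7964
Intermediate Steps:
u = -369/424 ≈ -0.87028
W(Z) = 2/(-2 + Z)
V = -8/3 (V = (2/(-2 - 1/1))*(1 + 3) = (2/(-2 - 1*1))*4 = (2/(-2 - 1))*4 = (2/(-3))*4 = (2*(-⅓))*4 = -⅔*4 = -8/3 ≈ -2.6667)
u - V = -369/424 - 1*(-8/3) = -369/424 + 8/3 = 2285/1272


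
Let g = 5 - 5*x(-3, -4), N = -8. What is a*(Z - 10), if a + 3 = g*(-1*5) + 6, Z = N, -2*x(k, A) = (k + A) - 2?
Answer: -1629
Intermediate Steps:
x(k, A) = 1 - A/2 - k/2 (x(k, A) = -((k + A) - 2)/2 = -((A + k) - 2)/2 = -(-2 + A + k)/2 = 1 - A/2 - k/2)
Z = -8
g = -35/2 (g = 5 - 5*(1 - ½*(-4) - ½*(-3)) = 5 - 5*(1 + 2 + 3/2) = 5 - 5*9/2 = 5 - 45/2 = -35/2 ≈ -17.500)
a = 181/2 (a = -3 + (-(-35)*5/2 + 6) = -3 + (-35/2*(-5) + 6) = -3 + (175/2 + 6) = -3 + 187/2 = 181/2 ≈ 90.500)
a*(Z - 10) = 181*(-8 - 10)/2 = (181/2)*(-18) = -1629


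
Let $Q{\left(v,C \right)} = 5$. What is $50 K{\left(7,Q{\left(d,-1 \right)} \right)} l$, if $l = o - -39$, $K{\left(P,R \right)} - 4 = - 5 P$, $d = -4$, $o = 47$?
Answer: $-133300$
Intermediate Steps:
$K{\left(P,R \right)} = 4 - 5 P$
$l = 86$ ($l = 47 - -39 = 47 + 39 = 86$)
$50 K{\left(7,Q{\left(d,-1 \right)} \right)} l = 50 \left(4 - 35\right) 86 = 50 \left(-31\right) 86 = \left(-1550\right) 86 = -133300$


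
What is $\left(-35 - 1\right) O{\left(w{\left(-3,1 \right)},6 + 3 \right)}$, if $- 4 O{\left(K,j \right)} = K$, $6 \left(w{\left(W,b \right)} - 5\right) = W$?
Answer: $\frac{81}{2} \approx 40.5$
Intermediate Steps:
$w{\left(W,b \right)} = 5 + \frac{W}{6}$
$O{\left(K,j \right)} = - \frac{K}{4}$
$\left(-35 - 1\right) O{\left(w{\left(-3,1 \right)},6 + 3 \right)} = \left(-35 - 1\right) \left(- \frac{5 + \frac{1}{6} \left(-3\right)}{4}\right) = - 36 \left(- \frac{5 - \frac{1}{2}}{4}\right) = - 36 \left(\left(- \frac{1}{4}\right) \frac{9}{2}\right) = \left(-36\right) \left(- \frac{9}{8}\right) = \frac{81}{2}$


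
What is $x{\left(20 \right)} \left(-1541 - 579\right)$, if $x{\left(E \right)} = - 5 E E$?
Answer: $4240000$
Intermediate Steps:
$x{\left(E \right)} = - 5 E^{2}$
$x{\left(20 \right)} \left(-1541 - 579\right) = - 5 \cdot 20^{2} \left(-1541 - 579\right) = \left(-5\right) 400 \left(-2120\right) = \left(-2000\right) \left(-2120\right) = 4240000$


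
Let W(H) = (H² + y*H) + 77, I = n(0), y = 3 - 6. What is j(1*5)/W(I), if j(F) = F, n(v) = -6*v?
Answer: 5/77 ≈ 0.064935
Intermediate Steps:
y = -3
I = 0 (I = -6*0 = 0)
W(H) = 77 + H² - 3*H (W(H) = (H² - 3*H) + 77 = 77 + H² - 3*H)
j(1*5)/W(I) = (1*5)/(77 + 0² - 3*0) = 5/(77 + 0 + 0) = 5/77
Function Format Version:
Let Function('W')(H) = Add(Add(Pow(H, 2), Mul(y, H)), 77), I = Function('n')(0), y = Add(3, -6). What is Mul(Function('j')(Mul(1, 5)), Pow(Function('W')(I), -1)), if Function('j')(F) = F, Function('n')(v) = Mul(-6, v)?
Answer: Rational(5, 77) ≈ 0.064935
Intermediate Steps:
y = -3
I = 0 (I = Mul(-6, 0) = 0)
Function('W')(H) = Add(77, Pow(H, 2), Mul(-3, H)) (Function('W')(H) = Add(Add(Pow(H, 2), Mul(-3, H)), 77) = Add(77, Pow(H, 2), Mul(-3, H)))
Mul(Function('j')(Mul(1, 5)), Pow(Function('W')(I), -1)) = Mul(Mul(1, 5), Pow(Add(77, Pow(0, 2), Mul(-3, 0)), -1)) = Mul(5, Pow(Add(77, 0, 0), -1)) = Mul(5, Pow(77, -1)) = Mul(5, Rational(1, 77)) = Rational(5, 77)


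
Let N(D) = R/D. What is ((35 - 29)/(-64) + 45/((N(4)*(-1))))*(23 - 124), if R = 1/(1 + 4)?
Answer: 2909103/32 ≈ 90910.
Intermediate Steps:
R = 1/5 ≈ 0.20000
N(D) = 1/(5*D)
((35 - 29)/(-64) + 45/((N(4)*(-1))))*(23 - 124) = ((35 - 29)/(-64) + 45/((((1/5)/4)*(-1))))*(23 - 124) = (6*(-1/64) + 45/((((1/5)*(1/4))*(-1))))*(-101) = (-3/32 + 45/(((1/20)*(-1))))*(-101) = (-3/32 + 45/(-1/20))*(-101) = (-3/32 + 45*(-20))*(-101) = (-3/32 - 900)*(-101) = -28803/32*(-101) = 2909103/32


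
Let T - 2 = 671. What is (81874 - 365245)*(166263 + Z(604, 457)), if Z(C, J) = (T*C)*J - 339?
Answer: -52687954400928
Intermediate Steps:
T = 673 (T = 2 + 671 = 673)
Z(C, J) = -339 + 673*C*J (Z(C, J) = (673*C)*J - 339 = 673*C*J - 339 = -339 + 673*C*J)
(81874 - 365245)*(166263 + Z(604, 457)) = (81874 - 365245)*(166263 + (-339 + 673*604*457)) = -283371*(166263 + (-339 + 185766844)) = -283371*(166263 + 185766505) = -283371*185932768 = -52687954400928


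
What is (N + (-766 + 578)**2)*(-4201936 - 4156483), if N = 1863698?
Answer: -15872988734598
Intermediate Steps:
(N + (-766 + 578)**2)*(-4201936 - 4156483) = (1863698 + (-766 + 578)**2)*(-4201936 - 4156483) = (1863698 + (-188)**2)*(-8358419) = (1863698 + 35344)*(-8358419) = 1899042*(-8358419) = -15872988734598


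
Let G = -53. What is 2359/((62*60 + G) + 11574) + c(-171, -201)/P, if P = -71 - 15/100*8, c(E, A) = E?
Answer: 730666/289579 ≈ 2.5232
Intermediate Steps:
P = -361/5 (P = -71 - 15*1/100*8 = -71 - 3/20*8 = -71 - 6/5 = -361/5 ≈ -72.200)
2359/((62*60 + G) + 11574) + c(-171, -201)/P = 2359/((62*60 - 53) + 11574) - 171/(-361/5) = 2359/((3720 - 53) + 11574) - 171*(-5/361) = 2359/(3667 + 11574) + 45/19 = 2359/15241 + 45/19 = 730666/289579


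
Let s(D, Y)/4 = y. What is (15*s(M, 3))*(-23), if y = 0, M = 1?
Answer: 0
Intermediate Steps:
s(D, Y) = 0 (s(D, Y) = 4*0 = 0)
(15*s(M, 3))*(-23) = (15*0)*(-23) = 0*(-23) = 0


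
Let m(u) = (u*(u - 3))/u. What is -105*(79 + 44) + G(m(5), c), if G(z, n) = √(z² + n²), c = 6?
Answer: -12915 + 2*√10 ≈ -12909.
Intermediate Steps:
m(u) = -3 + u (m(u) = (u*(-3 + u))/u = -3 + u)
G(z, n) = √(n² + z²)
-105*(79 + 44) + G(m(5), c) = -105*(79 + 44) + √(6² + (-3 + 5)²) = -105*123 + √(36 + 2²) = -12915 + √(36 + 4) = -12915 + √40 = -12915 + 2*√10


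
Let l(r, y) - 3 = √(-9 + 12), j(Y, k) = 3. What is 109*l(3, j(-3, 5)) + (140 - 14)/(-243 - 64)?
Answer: 100263/307 + 109*√3 ≈ 515.38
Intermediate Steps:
l(r, y) = 3 + √3 (l(r, y) = 3 + √(-9 + 12) = 3 + √3)
109*l(3, j(-3, 5)) + (140 - 14)/(-243 - 64) = 109*(3 + √3) + (140 - 14)/(-243 - 64) = (327 + 109*√3) + 126/(-307) = (327 + 109*√3) + 126*(-1/307) = (327 + 109*√3) - 126/307 = 100263/307 + 109*√3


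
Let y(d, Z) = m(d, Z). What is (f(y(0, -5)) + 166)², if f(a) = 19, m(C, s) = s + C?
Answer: 34225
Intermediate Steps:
m(C, s) = C + s
y(d, Z) = Z + d (y(d, Z) = d + Z = Z + d)
(f(y(0, -5)) + 166)² = (19 + 166)² = 185² = 34225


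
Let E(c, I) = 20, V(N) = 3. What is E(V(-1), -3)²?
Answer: 400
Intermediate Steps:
E(V(-1), -3)² = 20² = 400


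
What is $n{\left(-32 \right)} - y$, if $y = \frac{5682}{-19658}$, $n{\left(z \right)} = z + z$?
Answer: $- \frac{626215}{9829} \approx -63.711$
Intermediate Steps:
$n{\left(z \right)} = 2 z$
$y = - \frac{2841}{9829}$ ($y = 5682 \left(- \frac{1}{19658}\right) = - \frac{2841}{9829} \approx -0.28904$)
$n{\left(-32 \right)} - y = 2 \left(-32\right) - - \frac{2841}{9829} = -64 + \frac{2841}{9829} = - \frac{626215}{9829}$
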